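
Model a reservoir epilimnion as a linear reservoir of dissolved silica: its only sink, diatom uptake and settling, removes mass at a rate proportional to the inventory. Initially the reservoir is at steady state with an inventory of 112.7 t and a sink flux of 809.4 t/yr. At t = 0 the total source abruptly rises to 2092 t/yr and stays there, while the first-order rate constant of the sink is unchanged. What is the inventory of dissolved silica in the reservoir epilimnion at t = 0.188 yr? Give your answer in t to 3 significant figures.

The sink rate constant is k = F₀/M₀ = 809.4/112.7 = 7.182 yr⁻¹.
Solving dM/dt = F₁ − kM with M(0) = M₀ gives M(t) = F₁/k + (M₀ − F₁/k)·e^(−kt).
F₁/k = 2092/7.182 = 291.29 t; kt = 7.182 × 0.188 = 1.350, e^(−kt) = 0.2592.
M(0.188) = 291.29 + (112.7 − 291.29) × 0.2592 = 291.29 − 46.29 = 245.00 t.

245 t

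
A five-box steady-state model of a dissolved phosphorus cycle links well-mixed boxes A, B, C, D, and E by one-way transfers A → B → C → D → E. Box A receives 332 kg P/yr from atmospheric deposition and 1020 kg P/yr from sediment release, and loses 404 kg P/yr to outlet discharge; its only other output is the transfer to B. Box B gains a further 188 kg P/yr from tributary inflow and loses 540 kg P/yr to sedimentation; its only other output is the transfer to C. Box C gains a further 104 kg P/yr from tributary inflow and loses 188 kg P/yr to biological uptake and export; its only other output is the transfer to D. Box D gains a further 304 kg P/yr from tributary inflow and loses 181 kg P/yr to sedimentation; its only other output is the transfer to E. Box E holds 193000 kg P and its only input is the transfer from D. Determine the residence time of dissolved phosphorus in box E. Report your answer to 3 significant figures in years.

Box A: F(A→B) = (332 + 1020) − 404 = 948.00 kg P/yr.
Box B: F(B→C) = (948.00 + 188) − 540 = 596.00 kg P/yr.
Box C: F(C→D) = (596.00 + 104) − 188 = 512.00 kg P/yr.
Box D: F(D→E) = (512.00 + 304) − 181 = 635.00 kg P/yr.
Box E throughput = its input = 635.00 kg P/yr; τ = 193000 / 635.00 = 303.9 yr.

304 yr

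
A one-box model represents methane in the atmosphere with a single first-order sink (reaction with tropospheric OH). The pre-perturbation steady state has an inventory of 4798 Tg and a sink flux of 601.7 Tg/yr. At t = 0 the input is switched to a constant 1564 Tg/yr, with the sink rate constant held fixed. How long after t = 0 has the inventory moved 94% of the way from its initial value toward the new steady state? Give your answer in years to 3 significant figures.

τ = M₀/F₀ = 4798/601.7 = 7.974 yr.
The remaining gap fraction is e^(−t/τ); 94% covered ⇒ e^(−t/τ) = 0.0600.
t = −τ ln(0.0600) = 7.974 × 2.813 = 22.43 yr.

22.4 yr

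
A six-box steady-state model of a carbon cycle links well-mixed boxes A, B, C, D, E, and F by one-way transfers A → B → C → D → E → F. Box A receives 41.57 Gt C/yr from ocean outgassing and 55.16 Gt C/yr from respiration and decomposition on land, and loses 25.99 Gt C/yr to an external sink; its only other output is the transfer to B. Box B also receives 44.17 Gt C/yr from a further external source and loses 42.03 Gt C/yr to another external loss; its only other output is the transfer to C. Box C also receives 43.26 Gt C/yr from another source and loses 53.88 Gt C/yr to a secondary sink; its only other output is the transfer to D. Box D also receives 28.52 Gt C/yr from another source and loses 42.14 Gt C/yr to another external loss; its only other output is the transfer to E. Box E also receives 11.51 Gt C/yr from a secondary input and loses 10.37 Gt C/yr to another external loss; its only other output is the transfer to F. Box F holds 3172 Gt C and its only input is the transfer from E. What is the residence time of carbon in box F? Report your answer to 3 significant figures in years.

Box A: F(A→B) = (41.57 + 55.16) − 25.99 = 70.740 Gt C/yr.
Box B: F(B→C) = (70.740 + 44.17) − 42.03 = 72.880 Gt C/yr.
Box C: F(C→D) = (72.880 + 43.26) − 53.88 = 62.260 Gt C/yr.
Box D: F(D→E) = (62.260 + 28.52) − 42.14 = 48.640 Gt C/yr.
Box E: F(E→F) = (48.640 + 11.51) − 10.37 = 49.780 Gt C/yr.
Box F throughput = its input = 49.780 Gt C/yr; τ = 3172 / 49.780 = 63.72 yr.

63.7 yr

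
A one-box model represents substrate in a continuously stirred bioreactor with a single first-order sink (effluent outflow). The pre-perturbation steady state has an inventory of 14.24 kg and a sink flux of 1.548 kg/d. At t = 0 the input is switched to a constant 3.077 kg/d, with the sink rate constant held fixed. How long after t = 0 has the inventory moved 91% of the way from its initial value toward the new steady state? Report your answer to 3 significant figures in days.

22.2 d

τ = M₀/F₀ = 14.24/1.548 = 9.199 d.
The remaining gap fraction is e^(−t/τ); 91% covered ⇒ e^(−t/τ) = 0.0900.
t = −τ ln(0.0900) = 9.199 × 2.408 = 22.15 d.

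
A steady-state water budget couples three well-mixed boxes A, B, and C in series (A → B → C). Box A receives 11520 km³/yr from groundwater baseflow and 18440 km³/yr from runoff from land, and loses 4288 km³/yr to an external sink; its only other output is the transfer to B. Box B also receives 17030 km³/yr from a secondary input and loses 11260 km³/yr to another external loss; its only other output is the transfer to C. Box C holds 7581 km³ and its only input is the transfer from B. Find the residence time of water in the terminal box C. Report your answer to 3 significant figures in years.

Box A: F(A→B) = (11520 + 18440) − 4288 = 25672 km³/yr.
Box B: F(B→C) = (25672 + 17030) − 11260 = 31442 km³/yr.
Box C throughput = its input = 31442 km³/yr; τ = 7581 / 31442 = 0.2411 yr.

0.241 yr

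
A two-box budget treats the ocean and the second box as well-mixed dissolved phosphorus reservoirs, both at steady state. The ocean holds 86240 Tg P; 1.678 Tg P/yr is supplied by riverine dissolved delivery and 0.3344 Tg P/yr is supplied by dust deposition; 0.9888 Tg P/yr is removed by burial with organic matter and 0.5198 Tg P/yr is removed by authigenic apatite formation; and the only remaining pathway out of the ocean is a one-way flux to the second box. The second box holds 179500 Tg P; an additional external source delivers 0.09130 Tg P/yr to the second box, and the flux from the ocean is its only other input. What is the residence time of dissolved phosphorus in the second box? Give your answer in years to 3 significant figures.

302000 yr

Balance the ocean: ΣF_in = 1.678 + 0.3344 = 2.0124 Tg P/yr.
Flux to the second box = ΣF_in − (0.9888 + 0.5198) = 0.50380 Tg P/yr.
Total input to the second box = 0.50380 + 0.09130 = 0.59510 Tg P/yr; at steady state this equals its total output.
τ = M / F = 179500 / 0.59510 = 301600 yr.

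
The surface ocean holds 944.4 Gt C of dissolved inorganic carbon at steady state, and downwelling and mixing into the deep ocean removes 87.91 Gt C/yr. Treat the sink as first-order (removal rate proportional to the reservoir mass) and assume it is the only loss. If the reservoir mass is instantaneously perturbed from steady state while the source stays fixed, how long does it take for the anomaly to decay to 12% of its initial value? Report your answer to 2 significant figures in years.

23 yr

For a linear reservoir the anomaly decays as exp(−t/τ) with τ = M/F = 944.4/87.91 = 10.74 yr.
exp(−t/τ) = 0.12 ⇒ t = −τ ln(0.12) = 10.74 × 2.120 = 22.78 yr.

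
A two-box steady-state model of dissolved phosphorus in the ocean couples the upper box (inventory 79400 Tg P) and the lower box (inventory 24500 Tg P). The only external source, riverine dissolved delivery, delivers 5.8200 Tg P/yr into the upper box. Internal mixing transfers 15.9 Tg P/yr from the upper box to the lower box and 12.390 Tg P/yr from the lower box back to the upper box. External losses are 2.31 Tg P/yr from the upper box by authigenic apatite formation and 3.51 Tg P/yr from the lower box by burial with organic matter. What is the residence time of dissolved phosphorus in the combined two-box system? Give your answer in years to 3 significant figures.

For the system as a whole, the A↔B exchange is internal and contributes nothing to the throughput; only the external sinks remove mass.
M_total = 79400 + 24500 = 103900 Tg P.
ΣF_external_out = 2.31 + 3.51 = 5.8200 Tg P/yr.
τ = M_total / ΣF_ext = 103900 / 5.8200 = 17850 yr.

17900 yr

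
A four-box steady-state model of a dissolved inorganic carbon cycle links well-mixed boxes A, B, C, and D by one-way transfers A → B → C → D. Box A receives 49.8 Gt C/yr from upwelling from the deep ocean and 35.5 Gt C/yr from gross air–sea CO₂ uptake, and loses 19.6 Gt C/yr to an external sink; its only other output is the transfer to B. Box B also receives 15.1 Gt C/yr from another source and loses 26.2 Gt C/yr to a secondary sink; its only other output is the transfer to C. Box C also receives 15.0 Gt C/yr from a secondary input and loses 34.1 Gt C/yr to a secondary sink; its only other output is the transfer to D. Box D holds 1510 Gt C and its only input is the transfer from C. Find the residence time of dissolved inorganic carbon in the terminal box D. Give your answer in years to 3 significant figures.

Box A: F(A→B) = (49.8 + 35.5) − 19.6 = 65.700 Gt C/yr.
Box B: F(B→C) = (65.700 + 15.1) − 26.2 = 54.600 Gt C/yr.
Box C: F(C→D) = (54.600 + 15.0) − 34.1 = 35.500 Gt C/yr.
Box D throughput = its input = 35.500 Gt C/yr; τ = 1510 / 35.500 = 42.54 yr.

42.5 yr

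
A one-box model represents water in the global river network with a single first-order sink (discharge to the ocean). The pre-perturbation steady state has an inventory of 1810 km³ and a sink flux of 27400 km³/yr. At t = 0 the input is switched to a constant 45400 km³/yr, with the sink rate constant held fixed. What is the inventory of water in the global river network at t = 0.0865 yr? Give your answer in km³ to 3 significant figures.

τ = M₀/F₀ = 1810/27400 = 0.06606 yr; rate constant k = 1/τ.
New steady state M_∞ = F₁/k = F₁·τ = 45400 × 0.06606 = 2999.1 km³.
M(t) = M_∞ + (M₀ − M_∞)·e^(−t/τ); t/τ = 0.0865/0.06606 = 1.309, so e^(−t/τ) = 0.2700.
M(t) = 2999.1 − 1189 × 0.2700 = 2678.0 km³.

2680 km³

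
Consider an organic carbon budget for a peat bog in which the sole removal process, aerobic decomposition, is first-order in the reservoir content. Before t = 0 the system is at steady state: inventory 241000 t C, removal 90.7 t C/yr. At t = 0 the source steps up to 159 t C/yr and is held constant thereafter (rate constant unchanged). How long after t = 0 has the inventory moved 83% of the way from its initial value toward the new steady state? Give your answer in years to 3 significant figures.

τ = M₀/F₀ = 241000/90.7 = 2657 yr.
The remaining gap fraction is e^(−t/τ); 83% covered ⇒ e^(−t/τ) = 0.170.
t = −τ ln(0.170) = 2657 × 1.772 = 4708 yr.

4710 yr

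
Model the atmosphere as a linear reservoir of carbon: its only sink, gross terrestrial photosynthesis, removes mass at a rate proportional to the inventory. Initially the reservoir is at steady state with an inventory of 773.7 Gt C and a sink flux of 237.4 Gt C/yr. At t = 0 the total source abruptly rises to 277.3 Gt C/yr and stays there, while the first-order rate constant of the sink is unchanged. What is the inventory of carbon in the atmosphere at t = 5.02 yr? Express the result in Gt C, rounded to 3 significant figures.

τ = M₀/F₀ = 773.7/237.4 = 3.259 yr; rate constant k = 1/τ.
New steady state M_∞ = F₁/k = F₁·τ = 277.3 × 3.259 = 903.74 Gt C.
M(t) = M_∞ + (M₀ − M_∞)·e^(−t/τ); t/τ = 5.02/3.259 = 1.540, so e^(−t/τ) = 0.2143.
M(t) = 903.74 − 130.0 × 0.2143 = 875.87 Gt C.

876 Gt C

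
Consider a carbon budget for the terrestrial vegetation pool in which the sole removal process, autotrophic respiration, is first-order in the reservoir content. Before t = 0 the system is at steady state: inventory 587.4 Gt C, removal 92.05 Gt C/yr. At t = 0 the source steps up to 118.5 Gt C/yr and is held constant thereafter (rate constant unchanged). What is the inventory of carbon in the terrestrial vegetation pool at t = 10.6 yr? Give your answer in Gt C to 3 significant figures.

724 Gt C

τ = M₀/F₀ = 587.4/92.05 = 6.381 yr; rate constant k = 1/τ.
New steady state M_∞ = F₁/k = F₁·τ = 118.5 × 6.381 = 756.19 Gt C.
M(t) = M_∞ + (M₀ − M_∞)·e^(−t/τ); t/τ = 10.6/6.381 = 1.661, so e^(−t/τ) = 0.1899.
M(t) = 756.19 − 168.8 × 0.1899 = 724.13 Gt C.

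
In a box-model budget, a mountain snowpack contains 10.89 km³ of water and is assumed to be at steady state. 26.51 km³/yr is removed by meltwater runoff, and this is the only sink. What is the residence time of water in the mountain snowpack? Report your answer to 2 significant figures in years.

0.41 yr

τ = M / F = 10.89 / 26.51 = 0.4108 yr.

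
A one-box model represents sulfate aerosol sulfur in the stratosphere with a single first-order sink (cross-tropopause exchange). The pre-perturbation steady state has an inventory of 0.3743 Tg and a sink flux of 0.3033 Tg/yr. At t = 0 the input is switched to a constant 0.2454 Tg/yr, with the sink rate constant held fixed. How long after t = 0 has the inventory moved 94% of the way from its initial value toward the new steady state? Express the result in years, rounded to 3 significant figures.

3.47 yr

τ = M₀/F₀ = 0.3743/0.3033 = 1.234 yr.
The remaining gap fraction is e^(−t/τ); 94% covered ⇒ e^(−t/τ) = 0.0600.
t = −τ ln(0.0600) = 1.234 × 2.813 = 3.472 yr.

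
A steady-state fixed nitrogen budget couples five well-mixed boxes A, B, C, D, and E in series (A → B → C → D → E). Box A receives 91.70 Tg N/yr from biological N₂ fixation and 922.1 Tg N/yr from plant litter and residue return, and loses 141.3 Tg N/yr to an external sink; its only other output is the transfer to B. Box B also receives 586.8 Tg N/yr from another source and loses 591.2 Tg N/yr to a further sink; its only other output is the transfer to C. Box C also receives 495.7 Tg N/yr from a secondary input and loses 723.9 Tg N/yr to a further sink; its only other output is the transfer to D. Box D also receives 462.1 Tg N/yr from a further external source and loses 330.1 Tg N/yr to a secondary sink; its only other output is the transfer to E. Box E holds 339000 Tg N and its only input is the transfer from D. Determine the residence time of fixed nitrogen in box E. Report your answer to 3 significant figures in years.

Box A: F(A→B) = (91.70 + 922.1) − 141.3 = 872.50 Tg N/yr.
Box B: F(B→C) = (872.50 + 586.8) − 591.2 = 868.10 Tg N/yr.
Box C: F(C→D) = (868.10 + 495.7) − 723.9 = 639.90 Tg N/yr.
Box D: F(D→E) = (639.90 + 462.1) − 330.1 = 771.90 Tg N/yr.
Box E throughput = its input = 771.90 Tg N/yr; τ = 339000 / 771.90 = 439.2 yr.

439 yr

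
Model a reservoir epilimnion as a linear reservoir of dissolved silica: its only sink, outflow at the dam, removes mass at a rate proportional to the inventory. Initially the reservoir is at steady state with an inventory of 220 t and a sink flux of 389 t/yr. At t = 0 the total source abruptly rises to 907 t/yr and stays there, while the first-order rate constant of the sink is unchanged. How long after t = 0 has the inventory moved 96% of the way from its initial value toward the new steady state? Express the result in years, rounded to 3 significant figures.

τ = M₀/F₀ = 220/389 = 0.5656 yr.
The remaining gap fraction is e^(−t/τ); 96% covered ⇒ e^(−t/τ) = 0.0400.
t = −τ ln(0.0400) = 0.5656 × 3.219 = 1.820 yr.

1.82 yr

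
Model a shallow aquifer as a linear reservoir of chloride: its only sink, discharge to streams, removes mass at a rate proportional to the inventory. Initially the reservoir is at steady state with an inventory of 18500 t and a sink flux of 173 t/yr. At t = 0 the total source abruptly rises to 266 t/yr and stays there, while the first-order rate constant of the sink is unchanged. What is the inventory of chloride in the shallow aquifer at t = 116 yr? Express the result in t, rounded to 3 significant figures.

25100 t

The sink rate constant is k = F₀/M₀ = 173/18500 = 0.009351 yr⁻¹.
Solving dM/dt = F₁ − kM with M(0) = M₀ gives M(t) = F₁/k + (M₀ − F₁/k)·e^(−kt).
F₁/k = 266/0.009351 = 28445 t; kt = 0.009351 × 116 = 1.085, e^(−kt) = 0.3380.
M(116) = 28445 + (18500 − 28445) × 0.3380 = 28445 − 3361 = 25084 t.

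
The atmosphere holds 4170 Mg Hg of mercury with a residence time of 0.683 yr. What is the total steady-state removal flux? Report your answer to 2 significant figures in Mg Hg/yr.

F = M / τ = 4170 / 0.683 = 6105 Mg Hg/yr.

6100 Mg Hg/yr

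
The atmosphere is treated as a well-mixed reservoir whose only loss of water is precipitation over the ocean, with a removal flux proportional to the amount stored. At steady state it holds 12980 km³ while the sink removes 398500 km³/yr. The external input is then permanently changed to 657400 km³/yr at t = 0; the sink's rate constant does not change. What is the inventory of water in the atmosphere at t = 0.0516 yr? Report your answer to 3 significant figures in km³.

The sink rate constant is k = F₀/M₀ = 398500/12980 = 30.70 yr⁻¹.
Solving dM/dt = F₁ − kM with M(0) = M₀ gives M(t) = F₁/k + (M₀ − F₁/k)·e^(−kt).
F₁/k = 657400/30.70 = 21413 km³; kt = 30.70 × 0.0516 = 1.584, e^(−kt) = 0.2051.
M(0.0516) = 21413 + (12980 − 21413) × 0.2051 = 21413 − 1730 = 19683 km³.

19700 km³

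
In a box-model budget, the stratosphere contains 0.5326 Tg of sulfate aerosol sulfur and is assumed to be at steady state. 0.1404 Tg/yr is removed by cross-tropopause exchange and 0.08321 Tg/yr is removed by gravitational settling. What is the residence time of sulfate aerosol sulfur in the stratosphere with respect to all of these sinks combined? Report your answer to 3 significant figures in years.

Total removal flux = 0.1404 + 0.08321 = 0.22361 Tg/yr.
τ = M / ΣF_out = 0.5326 / 0.22361 = 2.382 yr.

2.38 yr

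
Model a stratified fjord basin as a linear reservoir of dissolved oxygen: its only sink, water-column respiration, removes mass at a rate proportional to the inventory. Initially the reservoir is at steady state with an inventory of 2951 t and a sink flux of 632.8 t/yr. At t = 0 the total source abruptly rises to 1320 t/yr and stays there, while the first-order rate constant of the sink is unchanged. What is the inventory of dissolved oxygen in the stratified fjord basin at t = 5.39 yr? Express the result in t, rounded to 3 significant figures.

The sink rate constant is k = F₀/M₀ = 632.8/2951 = 0.2144 yr⁻¹.
Solving dM/dt = F₁ − kM with M(0) = M₀ gives M(t) = F₁/k + (M₀ − F₁/k)·e^(−kt).
F₁/k = 1320/0.2144 = 6155.7 t; kt = 0.2144 × 5.39 = 1.156, e^(−kt) = 0.3148.
M(5.39) = 6155.7 + (2951 − 6155.7) × 0.3148 = 6155.7 − 1009 = 5146.8 t.

5150 t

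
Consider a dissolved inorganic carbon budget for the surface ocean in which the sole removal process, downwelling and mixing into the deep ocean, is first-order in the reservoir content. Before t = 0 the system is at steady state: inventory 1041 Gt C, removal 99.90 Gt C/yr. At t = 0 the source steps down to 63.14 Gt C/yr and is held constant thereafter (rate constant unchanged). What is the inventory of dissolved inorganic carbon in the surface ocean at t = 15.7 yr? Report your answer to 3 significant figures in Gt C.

743 Gt C

Residence time τ = M₀/F₀ = 10.42 yr. The eventual steady state is M_∞ = M₀·(F₁/F₀) = 1041 × 63.14/99.90 = 657.95 Gt C.
The anomaly ΔM(t) = M(t) − M_∞ decays as ΔM₀·e^(−t/τ) with ΔM₀ = 1041 − 657.95 = 383.1 Gt C.
At t = 15.7 yr, e^(−t/τ) = e^(−1.507) = 0.2216, so ΔM = 84.90 Gt C and M = 657.95 + 84.90 = 742.85 Gt C.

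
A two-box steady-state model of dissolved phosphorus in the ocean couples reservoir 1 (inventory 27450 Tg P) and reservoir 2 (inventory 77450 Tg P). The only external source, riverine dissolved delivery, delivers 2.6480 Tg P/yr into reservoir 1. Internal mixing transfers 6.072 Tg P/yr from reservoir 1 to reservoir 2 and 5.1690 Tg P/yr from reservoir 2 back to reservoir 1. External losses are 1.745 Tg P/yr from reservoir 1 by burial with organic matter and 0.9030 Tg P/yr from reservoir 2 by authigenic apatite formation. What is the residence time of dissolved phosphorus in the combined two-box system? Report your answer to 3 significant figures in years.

39600 yr

For the system as a whole, the A↔B exchange is internal and contributes nothing to the throughput; only the external sinks remove mass.
M_total = 27450 + 77450 = 104900 Tg P.
ΣF_external_out = 1.745 + 0.9030 = 2.6480 Tg P/yr.
τ = M_total / ΣF_ext = 104900 / 2.6480 = 39610 yr.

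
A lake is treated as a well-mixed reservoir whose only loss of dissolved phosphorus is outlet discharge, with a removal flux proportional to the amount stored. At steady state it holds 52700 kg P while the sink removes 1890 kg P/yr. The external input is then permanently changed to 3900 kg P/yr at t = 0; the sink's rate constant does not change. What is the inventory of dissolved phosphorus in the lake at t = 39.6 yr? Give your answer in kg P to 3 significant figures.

Residence time τ = M₀/F₀ = 27.88 yr. The eventual steady state is M_∞ = M₀·(F₁/F₀) = 52700 × 3900/1890 = 108750 kg P.
The anomaly ΔM(t) = M(t) − M_∞ decays as ΔM₀·e^(−t/τ) with ΔM₀ = 52700 − 108750 = −56050 kg P.
At t = 39.6 yr, e^(−t/τ) = e^(−1.420) = 0.2417, so ΔM = −13540 kg P and M = 108750 − 13540 = 95201 kg P.

95200 kg P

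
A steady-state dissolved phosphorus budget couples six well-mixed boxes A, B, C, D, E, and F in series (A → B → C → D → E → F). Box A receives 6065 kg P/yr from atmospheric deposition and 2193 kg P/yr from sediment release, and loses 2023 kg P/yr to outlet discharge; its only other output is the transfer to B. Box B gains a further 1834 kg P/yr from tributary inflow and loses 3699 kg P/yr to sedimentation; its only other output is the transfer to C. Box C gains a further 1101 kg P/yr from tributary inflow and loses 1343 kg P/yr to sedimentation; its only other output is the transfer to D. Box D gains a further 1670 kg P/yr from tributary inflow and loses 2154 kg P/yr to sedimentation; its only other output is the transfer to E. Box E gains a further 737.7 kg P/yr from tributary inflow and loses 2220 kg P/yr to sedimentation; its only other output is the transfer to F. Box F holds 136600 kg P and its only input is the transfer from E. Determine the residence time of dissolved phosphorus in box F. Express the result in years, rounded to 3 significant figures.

Box A: F(A→B) = (6065 + 2193) − 2023 = 6235.0 kg P/yr.
Box B: F(B→C) = (6235.0 + 1834) − 3699 = 4370.0 kg P/yr.
Box C: F(C→D) = (4370.0 + 1101) − 1343 = 4128.0 kg P/yr.
Box D: F(D→E) = (4128.0 + 1670) − 2154 = 3644.0 kg P/yr.
Box E: F(E→F) = (3644.0 + 737.7) − 2220 = 2161.7 kg P/yr.
Box F throughput = its input = 2161.7 kg P/yr; τ = 136600 / 2161.7 = 63.19 yr.

63.2 yr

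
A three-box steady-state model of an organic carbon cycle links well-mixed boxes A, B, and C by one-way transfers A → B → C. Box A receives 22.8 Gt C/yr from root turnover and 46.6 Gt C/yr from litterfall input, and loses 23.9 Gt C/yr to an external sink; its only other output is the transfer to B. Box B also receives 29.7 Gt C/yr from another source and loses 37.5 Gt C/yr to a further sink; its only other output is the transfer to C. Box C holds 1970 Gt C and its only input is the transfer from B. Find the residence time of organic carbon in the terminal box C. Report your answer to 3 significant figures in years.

Box A: F(A→B) = (22.8 + 46.6) − 23.9 = 45.500 Gt C/yr.
Box B: F(B→C) = (45.500 + 29.7) − 37.5 = 37.700 Gt C/yr.
Box C throughput = its input = 37.700 Gt C/yr; τ = 1970 / 37.700 = 52.25 yr.

52.3 yr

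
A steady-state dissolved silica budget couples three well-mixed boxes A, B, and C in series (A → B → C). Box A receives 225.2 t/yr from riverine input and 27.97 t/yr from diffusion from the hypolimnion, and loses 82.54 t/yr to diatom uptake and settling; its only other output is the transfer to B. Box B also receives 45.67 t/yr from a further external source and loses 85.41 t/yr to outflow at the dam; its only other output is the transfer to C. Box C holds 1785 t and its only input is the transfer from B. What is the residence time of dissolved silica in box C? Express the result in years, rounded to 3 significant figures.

13.6 yr

Box A: F(A→B) = (225.2 + 27.97) − 82.54 = 170.63 t/yr.
Box B: F(B→C) = (170.63 + 45.67) − 85.41 = 130.89 t/yr.
Box C throughput = its input = 130.89 t/yr; τ = 1785 / 130.89 = 13.64 yr.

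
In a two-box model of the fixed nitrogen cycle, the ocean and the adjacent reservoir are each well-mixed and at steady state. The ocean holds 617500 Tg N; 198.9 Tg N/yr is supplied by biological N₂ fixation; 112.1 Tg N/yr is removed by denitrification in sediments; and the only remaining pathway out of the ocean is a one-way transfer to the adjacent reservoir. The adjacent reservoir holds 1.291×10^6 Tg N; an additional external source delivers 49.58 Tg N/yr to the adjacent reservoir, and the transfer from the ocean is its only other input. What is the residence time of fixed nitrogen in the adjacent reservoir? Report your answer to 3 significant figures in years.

9470 yr

Balance the ocean: ΣF_in = 198.90 Tg N/yr.
Transfer to the adjacent reservoir = ΣF_in − (112.1) = 86.800 Tg N/yr.
Total input to the adjacent reservoir = 86.800 + 49.58 = 136.38 Tg N/yr; at steady state this equals its total output.
τ = M / F = 1.291×10^6 / 136.38 = 9466 yr.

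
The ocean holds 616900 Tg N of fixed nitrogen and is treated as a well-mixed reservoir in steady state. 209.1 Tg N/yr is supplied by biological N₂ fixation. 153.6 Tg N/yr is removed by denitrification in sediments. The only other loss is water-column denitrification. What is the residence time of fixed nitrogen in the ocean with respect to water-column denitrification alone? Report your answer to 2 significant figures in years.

11000 yr

At steady state ΣF_in = ΣF_out.
ΣF_in = 209.10 Tg N/yr.
Water-column denitrification flux = ΣF_in − (153.6) = 209.10 − 153.6 = 55.50 Tg N/yr.
τ = M / F = 616900 / 55.50 = 11120 yr.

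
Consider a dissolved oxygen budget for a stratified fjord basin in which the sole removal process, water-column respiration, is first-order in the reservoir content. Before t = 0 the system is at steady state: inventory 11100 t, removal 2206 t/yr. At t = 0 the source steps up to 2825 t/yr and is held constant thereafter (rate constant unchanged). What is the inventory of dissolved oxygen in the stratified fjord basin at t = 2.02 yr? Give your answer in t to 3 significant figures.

τ = M₀/F₀ = 11100/2206 = 5.032 yr; rate constant k = 1/τ.
New steady state M_∞ = F₁/k = F₁·τ = 2825 × 5.032 = 14215 t.
M(t) = M_∞ + (M₀ − M_∞)·e^(−t/τ); t/τ = 2.02/5.032 = 0.4015, so e^(−t/τ) = 0.6693.
M(t) = 14215 − 3115 × 0.6693 = 12130 t.

12100 t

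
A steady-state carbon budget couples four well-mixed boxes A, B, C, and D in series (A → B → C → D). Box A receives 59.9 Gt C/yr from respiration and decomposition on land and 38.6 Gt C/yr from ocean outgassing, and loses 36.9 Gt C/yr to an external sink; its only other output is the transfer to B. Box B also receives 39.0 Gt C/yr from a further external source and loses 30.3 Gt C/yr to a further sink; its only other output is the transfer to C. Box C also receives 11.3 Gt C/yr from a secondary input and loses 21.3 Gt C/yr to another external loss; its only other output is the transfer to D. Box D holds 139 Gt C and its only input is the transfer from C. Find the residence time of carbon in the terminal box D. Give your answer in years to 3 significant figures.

Box A: F(A→B) = (59.9 + 38.6) − 36.9 = 61.600 Gt C/yr.
Box B: F(B→C) = (61.600 + 39.0) − 30.3 = 70.300 Gt C/yr.
Box C: F(C→D) = (70.300 + 11.3) − 21.3 = 60.300 Gt C/yr.
Box D throughput = its input = 60.300 Gt C/yr; τ = 139 / 60.300 = 2.305 yr.

2.31 yr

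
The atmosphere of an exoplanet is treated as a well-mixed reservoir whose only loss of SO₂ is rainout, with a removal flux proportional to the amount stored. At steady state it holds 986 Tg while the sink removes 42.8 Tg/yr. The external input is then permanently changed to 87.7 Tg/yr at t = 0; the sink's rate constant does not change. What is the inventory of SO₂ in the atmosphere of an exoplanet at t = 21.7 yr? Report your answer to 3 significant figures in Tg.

The sink rate constant is k = F₀/M₀ = 42.8/986 = 0.04341 yr⁻¹.
Solving dM/dt = F₁ − kM with M(0) = M₀ gives M(t) = F₁/k + (M₀ − F₁/k)·e^(−kt).
F₁/k = 87.7/0.04341 = 2020.4 Tg; kt = 0.04341 × 21.7 = 0.9419, e^(−kt) = 0.3899.
M(21.7) = 2020.4 + (986 − 2020.4) × 0.3899 = 2020.4 − 403.3 = 1617.1 Tg.

1620 Tg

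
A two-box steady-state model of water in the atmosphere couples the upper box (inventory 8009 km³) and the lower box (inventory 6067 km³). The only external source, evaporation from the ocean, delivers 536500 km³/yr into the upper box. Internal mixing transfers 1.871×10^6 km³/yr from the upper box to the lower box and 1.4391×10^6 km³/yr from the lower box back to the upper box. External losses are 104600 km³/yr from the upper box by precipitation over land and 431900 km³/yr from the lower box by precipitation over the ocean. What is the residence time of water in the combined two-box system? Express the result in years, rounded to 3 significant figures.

Treat the two boxes together as one reservoir: the mixing fluxes between them are internal recycling, so τ = ΣM / Σ(external losses).
M_total = 8009 + 6067 = 14076 km³.
ΣF_external_out = 104600 + 431900 = 536500 km³/yr.
τ = M_total / ΣF_ext = 14076 / 536500 = 0.02624 yr.

0.0262 yr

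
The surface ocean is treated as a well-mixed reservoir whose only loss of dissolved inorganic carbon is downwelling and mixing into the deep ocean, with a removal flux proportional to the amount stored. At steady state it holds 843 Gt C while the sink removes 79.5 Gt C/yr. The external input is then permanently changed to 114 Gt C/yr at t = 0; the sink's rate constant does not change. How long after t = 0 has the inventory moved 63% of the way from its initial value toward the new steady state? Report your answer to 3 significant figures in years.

10.5 yr

τ = M₀/F₀ = 843/79.5 = 10.60 yr.
The remaining gap fraction is e^(−t/τ); 63% covered ⇒ e^(−t/τ) = 0.370.
t = −τ ln(0.370) = 10.60 × 0.9943 = 10.54 yr.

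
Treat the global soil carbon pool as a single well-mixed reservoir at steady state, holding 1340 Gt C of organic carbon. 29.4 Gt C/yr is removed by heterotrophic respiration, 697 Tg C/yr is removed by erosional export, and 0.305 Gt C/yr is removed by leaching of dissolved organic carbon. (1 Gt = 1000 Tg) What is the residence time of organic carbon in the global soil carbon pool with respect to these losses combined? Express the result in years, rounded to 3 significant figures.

44.1 yr

Convert the erosional export flux: 697 Tg C/yr = 0.6970 Gt C/yr.
Total removal = 29.40 + 0.6970 + 0.3050 = 30.402 Gt C/yr.
τ = M / ΣF_out = 1340 / 30.402 = 44.08 yr.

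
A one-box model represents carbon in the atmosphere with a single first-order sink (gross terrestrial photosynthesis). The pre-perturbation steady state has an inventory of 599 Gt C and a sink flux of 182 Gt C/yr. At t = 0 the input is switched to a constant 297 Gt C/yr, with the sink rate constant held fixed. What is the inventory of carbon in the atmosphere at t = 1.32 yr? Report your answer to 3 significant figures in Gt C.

724 Gt C

τ = M₀/F₀ = 599/182 = 3.291 yr; rate constant k = 1/τ.
New steady state M_∞ = F₁/k = F₁·τ = 297 × 3.291 = 977.49 Gt C.
M(t) = M_∞ + (M₀ − M_∞)·e^(−t/τ); t/τ = 1.32/3.291 = 0.4011, so e^(−t/τ) = 0.6696.
M(t) = 977.49 − 378.5 × 0.6696 = 724.05 Gt C.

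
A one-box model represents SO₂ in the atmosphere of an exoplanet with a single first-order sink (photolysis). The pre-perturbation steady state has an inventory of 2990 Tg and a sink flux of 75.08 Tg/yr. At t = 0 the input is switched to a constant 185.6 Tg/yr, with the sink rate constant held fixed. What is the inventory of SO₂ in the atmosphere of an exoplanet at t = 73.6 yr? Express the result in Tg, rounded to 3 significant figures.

6700 Tg

Residence time τ = M₀/F₀ = 39.82 yr. The eventual steady state is M_∞ = M₀·(F₁/F₀) = 2990 × 185.6/75.08 = 7391.4 Tg.
The anomaly ΔM(t) = M(t) − M_∞ decays as ΔM₀·e^(−t/τ) with ΔM₀ = 2990 − 7391.4 = −4401 Tg.
At t = 73.6 yr, e^(−t/τ) = e^(−1.848) = 0.1575, so ΔM = −693.4 Tg and M = 7391.4 − 693.4 = 6698.0 Tg.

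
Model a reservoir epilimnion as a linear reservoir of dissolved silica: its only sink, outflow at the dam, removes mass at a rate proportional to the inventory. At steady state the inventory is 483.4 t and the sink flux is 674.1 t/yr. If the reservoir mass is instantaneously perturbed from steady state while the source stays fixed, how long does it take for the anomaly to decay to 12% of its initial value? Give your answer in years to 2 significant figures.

For a linear reservoir the anomaly decays as exp(−t/τ) with τ = M/F = 483.4/674.1 = 0.7171 yr.
exp(−t/τ) = 0.12 ⇒ t = −τ ln(0.12) = 0.7171 × 2.120 = 1.520 yr.

1.5 yr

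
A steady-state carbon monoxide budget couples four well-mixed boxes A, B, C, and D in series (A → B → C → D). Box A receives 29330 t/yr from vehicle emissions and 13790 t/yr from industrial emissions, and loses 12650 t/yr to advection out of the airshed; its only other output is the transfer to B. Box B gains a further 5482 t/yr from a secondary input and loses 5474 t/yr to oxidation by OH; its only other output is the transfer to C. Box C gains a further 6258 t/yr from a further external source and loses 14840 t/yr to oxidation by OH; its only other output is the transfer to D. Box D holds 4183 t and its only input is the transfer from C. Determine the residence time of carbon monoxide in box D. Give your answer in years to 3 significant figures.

Box A: F(A→B) = (29330 + 13790) − 12650 = 30470 t/yr.
Box B: F(B→C) = (30470 + 5482) − 5474 = 30478 t/yr.
Box C: F(C→D) = (30478 + 6258) − 14840 = 21896 t/yr.
Box D throughput = its input = 21896 t/yr; τ = 4183 / 21896 = 0.1910 yr.

0.191 yr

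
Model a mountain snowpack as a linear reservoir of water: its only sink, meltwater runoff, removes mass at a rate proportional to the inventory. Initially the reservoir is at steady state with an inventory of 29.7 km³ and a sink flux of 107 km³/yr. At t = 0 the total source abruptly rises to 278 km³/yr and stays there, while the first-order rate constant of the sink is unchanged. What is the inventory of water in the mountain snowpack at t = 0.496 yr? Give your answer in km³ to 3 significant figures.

69.2 km³

Residence time τ = M₀/F₀ = 0.2776 yr. The eventual steady state is M_∞ = M₀·(F₁/F₀) = 29.7 × 278/107 = 77.164 km³.
The anomaly ΔM(t) = M(t) − M_∞ decays as ΔM₀·e^(−t/τ) with ΔM₀ = 29.7 − 77.164 = −47.46 km³.
At t = 0.496 yr, e^(−t/τ) = e^(−1.787) = 0.1675, so ΔM = −7.949 km³ and M = 77.164 − 7.949 = 69.215 km³.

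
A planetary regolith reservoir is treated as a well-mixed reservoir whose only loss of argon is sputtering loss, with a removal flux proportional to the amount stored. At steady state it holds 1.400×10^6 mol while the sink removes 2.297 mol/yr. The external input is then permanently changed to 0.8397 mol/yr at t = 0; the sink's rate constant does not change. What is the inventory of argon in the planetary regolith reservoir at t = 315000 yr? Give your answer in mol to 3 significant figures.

τ = M₀/F₀ = 1.400×10^6/2.297 = 609500 yr; rate constant k = 1/τ.
New steady state M_∞ = F₁/k = F₁·τ = 0.8397 × 609500 = 511790 mol.
M(t) = M_∞ + (M₀ − M_∞)·e^(−t/τ); t/τ = 315000/609500 = 0.5168, so e^(−t/τ) = 0.5964.
M(t) = 511790 + 888200 × 0.5964 = 1.0415×10^6 mol.

1.04×10^6 mol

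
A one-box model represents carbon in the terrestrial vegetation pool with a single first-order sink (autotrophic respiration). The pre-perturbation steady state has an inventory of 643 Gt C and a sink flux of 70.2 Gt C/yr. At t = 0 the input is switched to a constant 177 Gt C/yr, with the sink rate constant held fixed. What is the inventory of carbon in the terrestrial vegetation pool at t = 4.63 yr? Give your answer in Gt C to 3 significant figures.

1030 Gt C

τ = M₀/F₀ = 643/70.2 = 9.160 yr; rate constant k = 1/τ.
New steady state M_∞ = F₁/k = F₁·τ = 177 × 9.160 = 1621.2 Gt C.
M(t) = M_∞ + (M₀ − M_∞)·e^(−t/τ); t/τ = 4.63/9.160 = 0.5055, so e^(−t/τ) = 0.6032.
M(t) = 1621.2 − 978.2 × 0.6032 = 1031.2 Gt C.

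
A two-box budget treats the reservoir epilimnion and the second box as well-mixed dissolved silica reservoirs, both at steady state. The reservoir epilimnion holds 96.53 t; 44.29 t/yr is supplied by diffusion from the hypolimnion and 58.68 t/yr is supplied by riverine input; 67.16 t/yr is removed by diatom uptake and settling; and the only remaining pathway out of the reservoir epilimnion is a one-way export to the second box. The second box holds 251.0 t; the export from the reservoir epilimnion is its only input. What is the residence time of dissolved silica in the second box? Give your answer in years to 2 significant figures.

Balance the reservoir epilimnion: ΣF_in = 44.29 + 58.68 = 102.97 t/yr.
Export to the second box = ΣF_in − (67.16) = 35.810 t/yr.
At steady state the output of the second box equals its input, 35.810 t/yr.
τ = M / F = 251.0 / 35.810 = 7.009 yr.

7.0 yr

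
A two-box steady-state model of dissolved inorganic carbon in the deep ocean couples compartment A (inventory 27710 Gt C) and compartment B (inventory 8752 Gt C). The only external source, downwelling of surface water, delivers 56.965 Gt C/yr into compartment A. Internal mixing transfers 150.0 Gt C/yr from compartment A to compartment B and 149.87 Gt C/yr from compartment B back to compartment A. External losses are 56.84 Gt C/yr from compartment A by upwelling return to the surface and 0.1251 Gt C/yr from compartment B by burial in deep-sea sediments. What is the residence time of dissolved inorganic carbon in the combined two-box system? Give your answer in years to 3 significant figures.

640 yr

Residence time in the combined system uses the total inventory and the total *external* removal — internal exchanges between the two boxes cancel.
M_total = 27710 + 8752 = 36462 Gt C.
ΣF_external_out = 56.84 + 0.1251 = 56.965 Gt C/yr.
τ = M_total / ΣF_ext = 36462 / 56.965 = 640.1 yr.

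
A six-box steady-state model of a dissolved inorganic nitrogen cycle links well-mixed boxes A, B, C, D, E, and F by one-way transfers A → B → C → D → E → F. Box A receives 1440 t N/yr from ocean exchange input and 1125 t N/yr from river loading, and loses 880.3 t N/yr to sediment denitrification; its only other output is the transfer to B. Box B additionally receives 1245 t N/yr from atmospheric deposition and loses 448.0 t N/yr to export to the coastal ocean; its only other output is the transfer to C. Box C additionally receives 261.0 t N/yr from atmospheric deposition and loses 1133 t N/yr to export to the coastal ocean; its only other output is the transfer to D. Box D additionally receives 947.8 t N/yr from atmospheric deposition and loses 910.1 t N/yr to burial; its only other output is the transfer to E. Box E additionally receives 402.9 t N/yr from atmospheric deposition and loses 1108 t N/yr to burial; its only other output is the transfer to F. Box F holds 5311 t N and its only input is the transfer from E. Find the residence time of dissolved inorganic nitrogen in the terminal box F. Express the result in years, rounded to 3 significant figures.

5.64 yr

Box A: F(A→B) = (1440 + 1125) − 880.3 = 1684.7 t N/yr.
Box B: F(B→C) = (1684.7 + 1245) − 448.0 = 2481.7 t N/yr.
Box C: F(C→D) = (2481.7 + 261.0) − 1133 = 1609.7 t N/yr.
Box D: F(D→E) = (1609.7 + 947.8) − 910.1 = 1647.4 t N/yr.
Box E: F(E→F) = (1647.4 + 402.9) − 1108 = 942.30 t N/yr.
Box F throughput = its input = 942.30 t N/yr; τ = 5311 / 942.30 = 5.636 yr.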